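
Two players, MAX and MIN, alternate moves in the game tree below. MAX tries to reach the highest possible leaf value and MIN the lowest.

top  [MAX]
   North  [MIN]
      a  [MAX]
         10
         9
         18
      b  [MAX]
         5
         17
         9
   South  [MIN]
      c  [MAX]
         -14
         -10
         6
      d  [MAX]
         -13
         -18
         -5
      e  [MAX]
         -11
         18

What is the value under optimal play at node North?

a (MAX): max(10, 9, 18) = 18
b (MAX): max(5, 17, 9) = 17
North (MIN): min(18, 17) = 17

17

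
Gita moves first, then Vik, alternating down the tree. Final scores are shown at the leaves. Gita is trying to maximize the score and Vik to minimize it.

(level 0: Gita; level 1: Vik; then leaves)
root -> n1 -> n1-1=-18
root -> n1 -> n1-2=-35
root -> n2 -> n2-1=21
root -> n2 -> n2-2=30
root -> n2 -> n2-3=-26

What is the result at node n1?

n1 (Vik): min(-18, -35) = -35

-35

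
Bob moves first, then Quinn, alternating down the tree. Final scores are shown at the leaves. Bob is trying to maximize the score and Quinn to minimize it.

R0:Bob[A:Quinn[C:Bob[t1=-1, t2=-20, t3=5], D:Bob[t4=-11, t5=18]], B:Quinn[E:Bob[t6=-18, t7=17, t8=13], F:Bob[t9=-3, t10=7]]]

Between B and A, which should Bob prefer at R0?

B

E (Bob): max(-18, 17, 13) = 17
F (Bob): max(-3, 7) = 7
B (Quinn): min(17, 7) = 7
C (Bob): max(-1, -20, 5) = 5
D (Bob): max(-11, 18) = 18
A (Quinn): min(5, 18) = 5
Bob prefers the higher value; B=7, A=5. B is better since 7 > 5.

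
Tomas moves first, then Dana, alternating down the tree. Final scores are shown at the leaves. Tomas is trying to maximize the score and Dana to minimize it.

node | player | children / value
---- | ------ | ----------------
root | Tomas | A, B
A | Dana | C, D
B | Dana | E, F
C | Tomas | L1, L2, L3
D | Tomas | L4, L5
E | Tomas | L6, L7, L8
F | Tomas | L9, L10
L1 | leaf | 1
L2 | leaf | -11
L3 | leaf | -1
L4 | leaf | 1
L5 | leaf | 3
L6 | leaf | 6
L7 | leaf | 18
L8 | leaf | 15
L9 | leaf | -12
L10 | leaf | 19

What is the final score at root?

C (Tomas): max(1, -11, -1) = 1
D (Tomas): max(1, 3) = 3
A (Dana): min(1, 3) = 1
E (Tomas): max(6, 18, 15) = 18
F (Tomas): max(-12, 19) = 19
B (Dana): min(18, 19) = 18
root (Tomas): max(1, 18) = 18

18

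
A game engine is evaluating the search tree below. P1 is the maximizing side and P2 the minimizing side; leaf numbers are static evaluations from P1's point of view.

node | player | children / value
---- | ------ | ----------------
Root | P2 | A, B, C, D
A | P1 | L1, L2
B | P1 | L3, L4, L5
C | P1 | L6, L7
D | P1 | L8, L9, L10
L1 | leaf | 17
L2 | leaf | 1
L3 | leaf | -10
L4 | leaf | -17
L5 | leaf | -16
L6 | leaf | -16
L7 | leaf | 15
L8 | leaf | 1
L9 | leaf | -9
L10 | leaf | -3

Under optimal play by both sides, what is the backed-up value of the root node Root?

A (P1): max(17, 1) = 17
B (P1): max(-10, -17, -16) = -10
C (P1): max(-16, 15) = 15
D (P1): max(1, -9, -3) = 1
Root (P2): min(17, -10, 15, 1) = -10

-10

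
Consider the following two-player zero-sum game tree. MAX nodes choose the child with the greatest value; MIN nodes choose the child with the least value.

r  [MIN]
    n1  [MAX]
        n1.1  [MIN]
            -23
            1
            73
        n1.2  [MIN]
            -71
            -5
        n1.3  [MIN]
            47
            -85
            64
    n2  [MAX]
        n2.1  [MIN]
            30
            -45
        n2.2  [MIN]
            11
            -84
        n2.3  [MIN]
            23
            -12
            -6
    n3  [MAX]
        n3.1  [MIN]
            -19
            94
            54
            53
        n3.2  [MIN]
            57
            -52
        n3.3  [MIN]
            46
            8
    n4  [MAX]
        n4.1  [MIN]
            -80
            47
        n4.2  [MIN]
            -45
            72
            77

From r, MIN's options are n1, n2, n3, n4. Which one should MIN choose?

n1.1 (MIN): min(-23, 1, 73) = -23
n1.2 (MIN): min(-71, -5) = -71
n1.3 (MIN): min(47, -85, 64) = -85
n1 (MAX): max(-23, -71, -85) = -23
n2.1 (MIN): min(30, -45) = -45
n2.2 (MIN): min(11, -84) = -84
n2.3 (MIN): min(23, -12, -6) = -12
n2 (MAX): max(-45, -84, -12) = -12
n3.1 (MIN): min(-19, 94, 54, 53) = -19
n3.2 (MIN): min(57, -52) = -52
n3.3 (MIN): min(46, 8) = 8
n3 (MAX): max(-19, -52, 8) = 8
n4.1 (MIN): min(-80, 47) = -80
n4.2 (MIN): min(-45, 72, 77) = -45
n4 (MAX): max(-80, -45) = -45
r (MIN): min(-23, -12, 8, -45) = -45
MIN at r wants the lowest of {n1=-23, n2=-12, n3=8, n4=-45}, so chooses n4.

n4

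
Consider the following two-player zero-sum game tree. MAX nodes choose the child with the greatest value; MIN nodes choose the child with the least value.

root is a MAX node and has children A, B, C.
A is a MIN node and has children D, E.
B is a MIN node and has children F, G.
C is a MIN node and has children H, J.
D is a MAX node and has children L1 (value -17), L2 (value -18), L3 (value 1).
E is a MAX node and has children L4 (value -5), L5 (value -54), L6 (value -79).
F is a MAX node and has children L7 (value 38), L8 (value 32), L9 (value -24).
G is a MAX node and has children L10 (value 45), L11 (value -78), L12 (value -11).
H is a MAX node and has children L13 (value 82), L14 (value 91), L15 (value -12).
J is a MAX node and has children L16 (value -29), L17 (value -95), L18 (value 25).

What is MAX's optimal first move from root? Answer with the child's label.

B

D (MAX): max(-17, -18, 1) = 1
E (MAX): max(-5, -54, -79) = -5
A (MIN): min(1, -5) = -5
F (MAX): max(38, 32, -24) = 38
G (MAX): max(45, -78, -11) = 45
B (MIN): min(38, 45) = 38
H (MAX): max(82, 91, -12) = 91
J (MAX): max(-29, -95, 25) = 25
C (MIN): min(91, 25) = 25
root (MAX): max(-5, 38, 25) = 38
MAX at root wants the highest of {A=-5, B=38, C=25}, so chooses B.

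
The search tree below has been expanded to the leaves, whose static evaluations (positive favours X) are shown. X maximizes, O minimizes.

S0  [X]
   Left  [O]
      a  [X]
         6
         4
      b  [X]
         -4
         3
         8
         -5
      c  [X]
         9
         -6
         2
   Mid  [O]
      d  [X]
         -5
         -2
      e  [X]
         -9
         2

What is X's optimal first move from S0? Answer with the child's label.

Left

a (X): max(6, 4) = 6
b (X): max(-4, 3, 8, -5) = 8
c (X): max(9, -6, 2) = 9
Left (O): min(6, 8, 9) = 6
d (X): max(-5, -2) = -2
e (X): max(-9, 2) = 2
Mid (O): min(-2, 2) = -2
S0 (X): max(6, -2) = 6
X at S0 wants the highest of {Left=6, Mid=-2}, so chooses Left.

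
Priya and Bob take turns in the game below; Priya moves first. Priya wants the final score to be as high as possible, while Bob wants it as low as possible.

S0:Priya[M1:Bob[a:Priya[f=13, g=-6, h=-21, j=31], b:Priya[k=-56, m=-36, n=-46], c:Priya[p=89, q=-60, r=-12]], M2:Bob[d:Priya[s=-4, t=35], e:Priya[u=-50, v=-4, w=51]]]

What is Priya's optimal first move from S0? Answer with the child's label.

a (Priya): max(13, -6, -21, 31) = 31
b (Priya): max(-56, -36, -46) = -36
c (Priya): max(89, -60, -12) = 89
M1 (Bob): min(31, -36, 89) = -36
d (Priya): max(-4, 35) = 35
e (Priya): max(-50, -4, 51) = 51
M2 (Bob): min(35, 51) = 35
S0 (Priya): max(-36, 35) = 35
Priya at S0 wants the highest of {M1=-36, M2=35}, so chooses M2.

M2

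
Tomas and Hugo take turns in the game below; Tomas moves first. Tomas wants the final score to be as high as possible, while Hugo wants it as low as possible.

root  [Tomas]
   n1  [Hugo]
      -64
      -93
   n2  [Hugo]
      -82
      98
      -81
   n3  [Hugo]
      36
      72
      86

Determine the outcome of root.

36

n1 (Hugo): min(-64, -93) = -93
n2 (Hugo): min(-82, 98, -81) = -82
n3 (Hugo): min(36, 72, 86) = 36
root (Tomas): max(-93, -82, 36) = 36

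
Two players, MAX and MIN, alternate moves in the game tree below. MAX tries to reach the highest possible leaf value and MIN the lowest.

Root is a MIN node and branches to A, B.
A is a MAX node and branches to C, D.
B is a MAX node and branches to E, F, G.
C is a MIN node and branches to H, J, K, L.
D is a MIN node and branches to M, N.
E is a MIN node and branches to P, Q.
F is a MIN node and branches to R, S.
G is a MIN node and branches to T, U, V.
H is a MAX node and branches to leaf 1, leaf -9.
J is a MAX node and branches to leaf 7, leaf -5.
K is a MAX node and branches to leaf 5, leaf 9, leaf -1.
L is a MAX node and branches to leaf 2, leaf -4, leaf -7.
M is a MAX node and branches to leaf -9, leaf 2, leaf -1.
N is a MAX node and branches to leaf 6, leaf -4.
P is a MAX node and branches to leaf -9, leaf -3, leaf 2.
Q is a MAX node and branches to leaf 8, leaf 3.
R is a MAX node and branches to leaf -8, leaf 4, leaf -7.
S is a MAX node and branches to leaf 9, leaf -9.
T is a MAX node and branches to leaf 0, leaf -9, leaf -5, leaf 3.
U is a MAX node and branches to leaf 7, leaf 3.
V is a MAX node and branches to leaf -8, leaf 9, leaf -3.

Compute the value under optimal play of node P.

2

P (MAX): max(-9, -3, 2) = 2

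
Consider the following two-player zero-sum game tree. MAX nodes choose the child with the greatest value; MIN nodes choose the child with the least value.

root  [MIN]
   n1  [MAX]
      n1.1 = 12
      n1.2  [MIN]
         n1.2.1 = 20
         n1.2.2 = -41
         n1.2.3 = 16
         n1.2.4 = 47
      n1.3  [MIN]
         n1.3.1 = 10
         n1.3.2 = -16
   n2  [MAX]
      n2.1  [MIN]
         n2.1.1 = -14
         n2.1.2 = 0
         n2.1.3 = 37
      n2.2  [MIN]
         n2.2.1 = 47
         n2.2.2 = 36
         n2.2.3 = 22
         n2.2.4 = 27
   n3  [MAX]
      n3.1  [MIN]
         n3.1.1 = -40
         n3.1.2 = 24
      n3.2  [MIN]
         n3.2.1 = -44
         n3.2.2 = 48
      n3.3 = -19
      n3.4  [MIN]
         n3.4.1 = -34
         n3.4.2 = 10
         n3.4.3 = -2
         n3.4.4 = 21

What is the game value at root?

-19

n1.2 (MIN): min(20, -41, 16, 47) = -41
n1.3 (MIN): min(10, -16) = -16
n1 (MAX): max(12, -41, -16) = 12
n2.1 (MIN): min(-14, 0, 37) = -14
n2.2 (MIN): min(47, 36, 22, 27) = 22
n2 (MAX): max(-14, 22) = 22
n3.1 (MIN): min(-40, 24) = -40
n3.2 (MIN): min(-44, 48) = -44
n3.4 (MIN): min(-34, 10, -2, 21) = -34
n3 (MAX): max(-40, -44, -19, -34) = -19
root (MIN): min(12, 22, -19) = -19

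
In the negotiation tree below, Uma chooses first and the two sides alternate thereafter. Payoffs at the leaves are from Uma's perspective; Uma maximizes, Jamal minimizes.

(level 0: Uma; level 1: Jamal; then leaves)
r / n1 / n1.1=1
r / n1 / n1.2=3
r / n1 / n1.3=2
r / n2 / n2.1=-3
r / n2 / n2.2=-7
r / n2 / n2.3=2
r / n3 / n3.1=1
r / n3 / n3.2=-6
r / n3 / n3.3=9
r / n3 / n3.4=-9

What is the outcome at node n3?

n3 (Jamal): min(1, -6, 9, -9) = -9

-9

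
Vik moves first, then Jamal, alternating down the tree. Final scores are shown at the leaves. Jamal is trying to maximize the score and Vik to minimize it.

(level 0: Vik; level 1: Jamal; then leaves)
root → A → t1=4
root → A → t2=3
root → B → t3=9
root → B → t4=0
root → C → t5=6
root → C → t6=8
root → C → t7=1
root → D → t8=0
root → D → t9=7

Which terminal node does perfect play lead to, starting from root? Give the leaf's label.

t1

A (Jamal): max(4, 3) = 4
B (Jamal): max(9, 0) = 9
C (Jamal): max(6, 8, 1) = 8
D (Jamal): max(0, 7) = 7
root (Vik): min(4, 9, 8, 7) = 4
At root, Vik picks A (lowest: 4).
At A, Jamal picks t1 (highest: 4).
Terminal value 4.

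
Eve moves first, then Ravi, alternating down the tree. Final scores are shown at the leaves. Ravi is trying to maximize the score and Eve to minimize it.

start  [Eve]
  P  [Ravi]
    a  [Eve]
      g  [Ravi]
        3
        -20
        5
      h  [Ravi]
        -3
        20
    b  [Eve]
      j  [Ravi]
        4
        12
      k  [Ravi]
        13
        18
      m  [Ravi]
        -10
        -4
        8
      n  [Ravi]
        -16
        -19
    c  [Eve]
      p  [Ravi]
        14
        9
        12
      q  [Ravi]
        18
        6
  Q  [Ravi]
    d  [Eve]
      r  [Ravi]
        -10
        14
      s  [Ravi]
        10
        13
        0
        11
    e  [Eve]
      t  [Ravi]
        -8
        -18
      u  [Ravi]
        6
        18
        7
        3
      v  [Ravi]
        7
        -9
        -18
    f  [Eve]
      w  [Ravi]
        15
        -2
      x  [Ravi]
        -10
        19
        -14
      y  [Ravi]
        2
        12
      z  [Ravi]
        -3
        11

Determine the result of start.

g (Ravi): max(3, -20, 5) = 5
h (Ravi): max(-3, 20) = 20
a (Eve): min(5, 20) = 5
j (Ravi): max(4, 12) = 12
k (Ravi): max(13, 18) = 18
m (Ravi): max(-10, -4, 8) = 8
n (Ravi): max(-16, -19) = -16
b (Eve): min(12, 18, 8, -16) = -16
p (Ravi): max(14, 9, 12) = 14
q (Ravi): max(18, 6) = 18
c (Eve): min(14, 18) = 14
P (Ravi): max(5, -16, 14) = 14
r (Ravi): max(-10, 14) = 14
s (Ravi): max(10, 13, 0, 11) = 13
d (Eve): min(14, 13) = 13
t (Ravi): max(-8, -18) = -8
u (Ravi): max(6, 18, 7, 3) = 18
v (Ravi): max(7, -9, -18) = 7
e (Eve): min(-8, 18, 7) = -8
w (Ravi): max(15, -2) = 15
x (Ravi): max(-10, 19, -14) = 19
y (Ravi): max(2, 12) = 12
z (Ravi): max(-3, 11) = 11
f (Eve): min(15, 19, 12, 11) = 11
Q (Ravi): max(13, -8, 11) = 13
start (Eve): min(14, 13) = 13

13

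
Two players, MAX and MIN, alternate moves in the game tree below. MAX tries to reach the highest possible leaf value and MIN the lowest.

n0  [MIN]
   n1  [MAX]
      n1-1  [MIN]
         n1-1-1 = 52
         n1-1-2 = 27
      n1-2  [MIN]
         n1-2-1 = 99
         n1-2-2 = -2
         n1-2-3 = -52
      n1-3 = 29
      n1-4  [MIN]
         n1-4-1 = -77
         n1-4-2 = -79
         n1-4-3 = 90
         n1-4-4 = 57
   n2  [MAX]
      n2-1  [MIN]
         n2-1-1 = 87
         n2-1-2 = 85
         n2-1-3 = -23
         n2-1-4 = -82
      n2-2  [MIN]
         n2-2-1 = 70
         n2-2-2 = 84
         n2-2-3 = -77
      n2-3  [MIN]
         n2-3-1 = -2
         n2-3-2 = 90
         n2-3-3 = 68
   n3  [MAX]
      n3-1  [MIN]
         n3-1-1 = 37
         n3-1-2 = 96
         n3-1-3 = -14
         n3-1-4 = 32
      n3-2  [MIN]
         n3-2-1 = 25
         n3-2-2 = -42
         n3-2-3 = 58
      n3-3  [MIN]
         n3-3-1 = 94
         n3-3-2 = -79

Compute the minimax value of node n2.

n2-1 (MIN): min(87, 85, -23, -82) = -82
n2-2 (MIN): min(70, 84, -77) = -77
n2-3 (MIN): min(-2, 90, 68) = -2
n2 (MAX): max(-82, -77, -2) = -2

-2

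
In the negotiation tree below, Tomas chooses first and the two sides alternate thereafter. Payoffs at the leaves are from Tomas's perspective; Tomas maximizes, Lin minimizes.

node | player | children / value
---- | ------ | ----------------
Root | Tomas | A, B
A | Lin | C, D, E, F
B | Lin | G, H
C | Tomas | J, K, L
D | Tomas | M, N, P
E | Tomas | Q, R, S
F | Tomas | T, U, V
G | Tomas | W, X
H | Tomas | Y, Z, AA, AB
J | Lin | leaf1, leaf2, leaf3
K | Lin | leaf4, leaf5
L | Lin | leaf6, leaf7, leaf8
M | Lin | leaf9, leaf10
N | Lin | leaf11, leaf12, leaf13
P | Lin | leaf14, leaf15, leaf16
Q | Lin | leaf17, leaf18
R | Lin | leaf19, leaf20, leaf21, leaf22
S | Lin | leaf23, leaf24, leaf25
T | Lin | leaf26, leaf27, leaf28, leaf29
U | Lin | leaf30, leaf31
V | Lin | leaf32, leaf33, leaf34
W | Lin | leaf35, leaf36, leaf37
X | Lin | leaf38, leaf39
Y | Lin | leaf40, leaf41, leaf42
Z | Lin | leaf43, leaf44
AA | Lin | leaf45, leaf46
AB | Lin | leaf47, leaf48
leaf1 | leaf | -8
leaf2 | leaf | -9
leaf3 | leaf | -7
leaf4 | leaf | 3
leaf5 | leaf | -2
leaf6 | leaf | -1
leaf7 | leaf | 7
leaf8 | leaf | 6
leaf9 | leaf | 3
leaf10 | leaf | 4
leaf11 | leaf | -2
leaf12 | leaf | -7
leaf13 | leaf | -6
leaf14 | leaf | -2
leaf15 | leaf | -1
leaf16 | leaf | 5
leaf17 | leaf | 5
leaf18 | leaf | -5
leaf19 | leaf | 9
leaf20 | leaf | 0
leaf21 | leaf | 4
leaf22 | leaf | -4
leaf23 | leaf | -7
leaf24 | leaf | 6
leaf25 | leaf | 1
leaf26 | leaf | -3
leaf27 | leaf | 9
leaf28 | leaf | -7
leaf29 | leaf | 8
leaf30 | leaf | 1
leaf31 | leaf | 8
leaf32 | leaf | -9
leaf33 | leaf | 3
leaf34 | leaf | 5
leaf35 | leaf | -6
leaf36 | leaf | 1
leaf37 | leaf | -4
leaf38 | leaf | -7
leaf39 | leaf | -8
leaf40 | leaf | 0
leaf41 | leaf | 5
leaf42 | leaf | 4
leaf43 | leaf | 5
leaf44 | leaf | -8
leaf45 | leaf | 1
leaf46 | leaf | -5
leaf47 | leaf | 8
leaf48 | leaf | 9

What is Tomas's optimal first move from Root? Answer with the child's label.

A

J (Lin): min(-8, -9, -7) = -9
K (Lin): min(3, -2) = -2
L (Lin): min(-1, 7, 6) = -1
C (Tomas): max(-9, -2, -1) = -1
M (Lin): min(3, 4) = 3
N (Lin): min(-2, -7, -6) = -7
P (Lin): min(-2, -1, 5) = -2
D (Tomas): max(3, -7, -2) = 3
Q (Lin): min(5, -5) = -5
R (Lin): min(9, 0, 4, -4) = -4
S (Lin): min(-7, 6, 1) = -7
E (Tomas): max(-5, -4, -7) = -4
T (Lin): min(-3, 9, -7, 8) = -7
U (Lin): min(1, 8) = 1
V (Lin): min(-9, 3, 5) = -9
F (Tomas): max(-7, 1, -9) = 1
A (Lin): min(-1, 3, -4, 1) = -4
W (Lin): min(-6, 1, -4) = -6
X (Lin): min(-7, -8) = -8
G (Tomas): max(-6, -8) = -6
Y (Lin): min(0, 5, 4) = 0
Z (Lin): min(5, -8) = -8
AA (Lin): min(1, -5) = -5
AB (Lin): min(8, 9) = 8
H (Tomas): max(0, -8, -5, 8) = 8
B (Lin): min(-6, 8) = -6
Root (Tomas): max(-4, -6) = -4
Tomas at Root wants the highest of {A=-4, B=-6}, so chooses A.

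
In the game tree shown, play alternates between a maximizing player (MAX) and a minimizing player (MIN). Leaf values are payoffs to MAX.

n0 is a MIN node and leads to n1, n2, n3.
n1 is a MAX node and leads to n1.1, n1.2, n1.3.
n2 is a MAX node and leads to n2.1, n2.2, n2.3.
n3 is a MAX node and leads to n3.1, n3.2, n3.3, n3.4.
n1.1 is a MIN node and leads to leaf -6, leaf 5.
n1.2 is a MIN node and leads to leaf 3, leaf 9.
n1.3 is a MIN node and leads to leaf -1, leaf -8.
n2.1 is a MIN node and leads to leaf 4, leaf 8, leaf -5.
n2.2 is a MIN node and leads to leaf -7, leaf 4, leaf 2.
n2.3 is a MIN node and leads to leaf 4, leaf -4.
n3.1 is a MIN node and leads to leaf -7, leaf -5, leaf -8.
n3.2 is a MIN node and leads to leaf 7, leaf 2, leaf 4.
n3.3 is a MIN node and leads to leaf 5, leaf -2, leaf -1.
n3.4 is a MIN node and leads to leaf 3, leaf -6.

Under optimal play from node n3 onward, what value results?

2

n3.1 (MIN): min(-7, -5, -8) = -8
n3.2 (MIN): min(7, 2, 4) = 2
n3.3 (MIN): min(5, -2, -1) = -2
n3.4 (MIN): min(3, -6) = -6
n3 (MAX): max(-8, 2, -2, -6) = 2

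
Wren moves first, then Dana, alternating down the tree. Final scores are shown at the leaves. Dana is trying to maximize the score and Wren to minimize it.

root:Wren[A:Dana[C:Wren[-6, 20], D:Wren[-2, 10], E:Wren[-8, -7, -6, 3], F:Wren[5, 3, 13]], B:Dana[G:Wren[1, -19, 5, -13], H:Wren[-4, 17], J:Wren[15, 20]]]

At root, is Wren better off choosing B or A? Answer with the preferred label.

G (Wren): min(1, -19, 5, -13) = -19
H (Wren): min(-4, 17) = -4
J (Wren): min(15, 20) = 15
B (Dana): max(-19, -4, 15) = 15
C (Wren): min(-6, 20) = -6
D (Wren): min(-2, 10) = -2
E (Wren): min(-8, -7, -6, 3) = -8
F (Wren): min(5, 3, 13) = 3
A (Dana): max(-6, -2, -8, 3) = 3
Wren prefers the lower value; B=15, A=3. A is better since 3 < 15.

A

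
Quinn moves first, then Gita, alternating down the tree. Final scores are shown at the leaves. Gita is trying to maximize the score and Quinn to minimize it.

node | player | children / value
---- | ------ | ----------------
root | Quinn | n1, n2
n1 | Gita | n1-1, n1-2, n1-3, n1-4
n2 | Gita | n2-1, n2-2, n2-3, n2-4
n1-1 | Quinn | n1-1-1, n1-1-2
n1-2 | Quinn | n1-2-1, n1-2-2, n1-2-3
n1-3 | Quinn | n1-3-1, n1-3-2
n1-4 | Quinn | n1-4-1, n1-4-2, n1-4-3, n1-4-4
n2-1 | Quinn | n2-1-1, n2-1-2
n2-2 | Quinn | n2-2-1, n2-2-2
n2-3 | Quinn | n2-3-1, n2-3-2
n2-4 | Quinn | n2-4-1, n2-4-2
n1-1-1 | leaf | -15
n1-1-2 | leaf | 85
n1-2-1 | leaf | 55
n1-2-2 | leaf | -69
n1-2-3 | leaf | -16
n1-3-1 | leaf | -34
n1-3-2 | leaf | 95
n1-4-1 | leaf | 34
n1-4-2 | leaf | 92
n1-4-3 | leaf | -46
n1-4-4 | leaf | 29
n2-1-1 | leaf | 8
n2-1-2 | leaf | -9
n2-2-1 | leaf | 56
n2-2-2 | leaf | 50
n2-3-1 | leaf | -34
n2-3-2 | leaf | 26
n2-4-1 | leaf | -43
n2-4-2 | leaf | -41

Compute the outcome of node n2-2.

n2-2 (Quinn): min(56, 50) = 50

50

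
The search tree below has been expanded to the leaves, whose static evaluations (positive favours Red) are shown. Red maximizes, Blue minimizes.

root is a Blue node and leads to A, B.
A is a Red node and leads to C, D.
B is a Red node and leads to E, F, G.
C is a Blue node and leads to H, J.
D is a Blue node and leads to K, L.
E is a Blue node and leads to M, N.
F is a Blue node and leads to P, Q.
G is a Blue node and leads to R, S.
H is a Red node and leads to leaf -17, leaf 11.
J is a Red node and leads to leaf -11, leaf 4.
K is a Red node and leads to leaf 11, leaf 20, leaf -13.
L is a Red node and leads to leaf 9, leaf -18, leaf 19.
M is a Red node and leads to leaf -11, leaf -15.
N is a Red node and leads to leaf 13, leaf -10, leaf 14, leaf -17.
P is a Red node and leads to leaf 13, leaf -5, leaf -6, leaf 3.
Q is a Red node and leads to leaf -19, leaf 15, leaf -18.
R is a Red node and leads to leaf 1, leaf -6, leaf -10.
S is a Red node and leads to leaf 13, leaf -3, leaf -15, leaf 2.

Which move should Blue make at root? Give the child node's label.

B

H (Red): max(-17, 11) = 11
J (Red): max(-11, 4) = 4
C (Blue): min(11, 4) = 4
K (Red): max(11, 20, -13) = 20
L (Red): max(9, -18, 19) = 19
D (Blue): min(20, 19) = 19
A (Red): max(4, 19) = 19
M (Red): max(-11, -15) = -11
N (Red): max(13, -10, 14, -17) = 14
E (Blue): min(-11, 14) = -11
P (Red): max(13, -5, -6, 3) = 13
Q (Red): max(-19, 15, -18) = 15
F (Blue): min(13, 15) = 13
R (Red): max(1, -6, -10) = 1
S (Red): max(13, -3, -15, 2) = 13
G (Blue): min(1, 13) = 1
B (Red): max(-11, 13, 1) = 13
root (Blue): min(19, 13) = 13
Blue at root wants the lowest of {A=19, B=13}, so chooses B.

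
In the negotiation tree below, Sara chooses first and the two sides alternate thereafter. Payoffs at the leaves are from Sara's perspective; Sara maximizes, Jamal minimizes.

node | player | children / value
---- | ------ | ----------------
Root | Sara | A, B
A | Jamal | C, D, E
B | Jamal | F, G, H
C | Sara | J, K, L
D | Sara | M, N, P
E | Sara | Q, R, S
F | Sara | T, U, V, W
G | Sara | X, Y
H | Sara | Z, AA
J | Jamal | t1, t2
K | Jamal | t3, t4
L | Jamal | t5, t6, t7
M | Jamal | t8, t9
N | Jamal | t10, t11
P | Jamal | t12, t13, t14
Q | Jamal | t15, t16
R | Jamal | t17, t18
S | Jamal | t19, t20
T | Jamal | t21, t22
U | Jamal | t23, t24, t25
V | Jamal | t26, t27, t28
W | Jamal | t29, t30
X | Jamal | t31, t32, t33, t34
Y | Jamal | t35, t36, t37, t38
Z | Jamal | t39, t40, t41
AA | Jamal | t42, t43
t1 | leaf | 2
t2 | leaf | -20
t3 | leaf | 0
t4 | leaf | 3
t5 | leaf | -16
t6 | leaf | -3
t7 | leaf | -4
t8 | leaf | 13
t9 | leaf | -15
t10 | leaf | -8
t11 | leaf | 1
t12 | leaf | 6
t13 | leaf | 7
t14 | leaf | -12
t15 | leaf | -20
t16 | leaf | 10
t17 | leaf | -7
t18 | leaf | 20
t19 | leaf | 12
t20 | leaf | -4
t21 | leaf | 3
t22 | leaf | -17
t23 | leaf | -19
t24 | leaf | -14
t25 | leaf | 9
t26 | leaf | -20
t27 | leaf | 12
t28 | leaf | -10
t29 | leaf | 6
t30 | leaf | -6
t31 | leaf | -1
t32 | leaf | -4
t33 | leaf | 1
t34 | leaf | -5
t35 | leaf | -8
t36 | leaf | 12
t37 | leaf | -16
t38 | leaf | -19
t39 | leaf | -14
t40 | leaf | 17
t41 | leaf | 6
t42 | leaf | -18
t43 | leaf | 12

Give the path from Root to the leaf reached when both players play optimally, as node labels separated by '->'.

J (Jamal): min(2, -20) = -20
K (Jamal): min(0, 3) = 0
L (Jamal): min(-16, -3, -4) = -16
C (Sara): max(-20, 0, -16) = 0
M (Jamal): min(13, -15) = -15
N (Jamal): min(-8, 1) = -8
P (Jamal): min(6, 7, -12) = -12
D (Sara): max(-15, -8, -12) = -8
Q (Jamal): min(-20, 10) = -20
R (Jamal): min(-7, 20) = -7
S (Jamal): min(12, -4) = -4
E (Sara): max(-20, -7, -4) = -4
A (Jamal): min(0, -8, -4) = -8
T (Jamal): min(3, -17) = -17
U (Jamal): min(-19, -14, 9) = -19
V (Jamal): min(-20, 12, -10) = -20
W (Jamal): min(6, -6) = -6
F (Sara): max(-17, -19, -20, -6) = -6
X (Jamal): min(-1, -4, 1, -5) = -5
Y (Jamal): min(-8, 12, -16, -19) = -19
G (Sara): max(-5, -19) = -5
Z (Jamal): min(-14, 17, 6) = -14
AA (Jamal): min(-18, 12) = -18
H (Sara): max(-14, -18) = -14
B (Jamal): min(-6, -5, -14) = -14
Root (Sara): max(-8, -14) = -8
At Root, Sara picks A (highest: -8).
At A, Jamal picks D (lowest: -8).
At D, Sara picks N (highest: -8).
At N, Jamal picks t10 (lowest: -8).
Terminal value -8.

Root -> A -> D -> N -> t10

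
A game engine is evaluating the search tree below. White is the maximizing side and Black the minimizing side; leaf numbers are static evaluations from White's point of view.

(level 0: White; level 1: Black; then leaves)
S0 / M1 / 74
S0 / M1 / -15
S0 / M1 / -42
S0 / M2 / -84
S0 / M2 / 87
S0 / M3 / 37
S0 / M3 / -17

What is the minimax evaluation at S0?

-17

M1 (Black): min(74, -15, -42) = -42
M2 (Black): min(-84, 87) = -84
M3 (Black): min(37, -17) = -17
S0 (White): max(-42, -84, -17) = -17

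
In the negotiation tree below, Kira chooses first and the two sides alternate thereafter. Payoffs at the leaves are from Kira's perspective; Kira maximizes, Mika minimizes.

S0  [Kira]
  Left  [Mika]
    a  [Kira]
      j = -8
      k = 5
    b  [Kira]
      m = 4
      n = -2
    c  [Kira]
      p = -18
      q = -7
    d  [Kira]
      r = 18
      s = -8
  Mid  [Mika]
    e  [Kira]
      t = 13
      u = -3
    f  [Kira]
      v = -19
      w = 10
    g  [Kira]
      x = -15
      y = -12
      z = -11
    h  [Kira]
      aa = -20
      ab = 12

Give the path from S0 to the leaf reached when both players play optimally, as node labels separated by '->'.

S0 -> Left -> c -> q

a (Kira): max(-8, 5) = 5
b (Kira): max(4, -2) = 4
c (Kira): max(-18, -7) = -7
d (Kira): max(18, -8) = 18
Left (Mika): min(5, 4, -7, 18) = -7
e (Kira): max(13, -3) = 13
f (Kira): max(-19, 10) = 10
g (Kira): max(-15, -12, -11) = -11
h (Kira): max(-20, 12) = 12
Mid (Mika): min(13, 10, -11, 12) = -11
S0 (Kira): max(-7, -11) = -7
At S0, Kira picks Left (highest: -7).
At Left, Mika picks c (lowest: -7).
At c, Kira picks q (highest: -7).
Terminal value -7.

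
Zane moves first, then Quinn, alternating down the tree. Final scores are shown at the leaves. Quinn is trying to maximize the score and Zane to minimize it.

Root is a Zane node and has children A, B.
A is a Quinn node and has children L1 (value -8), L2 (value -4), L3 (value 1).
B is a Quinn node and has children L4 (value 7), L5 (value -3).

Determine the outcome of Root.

A (Quinn): max(-8, -4, 1) = 1
B (Quinn): max(7, -3) = 7
Root (Zane): min(1, 7) = 1

1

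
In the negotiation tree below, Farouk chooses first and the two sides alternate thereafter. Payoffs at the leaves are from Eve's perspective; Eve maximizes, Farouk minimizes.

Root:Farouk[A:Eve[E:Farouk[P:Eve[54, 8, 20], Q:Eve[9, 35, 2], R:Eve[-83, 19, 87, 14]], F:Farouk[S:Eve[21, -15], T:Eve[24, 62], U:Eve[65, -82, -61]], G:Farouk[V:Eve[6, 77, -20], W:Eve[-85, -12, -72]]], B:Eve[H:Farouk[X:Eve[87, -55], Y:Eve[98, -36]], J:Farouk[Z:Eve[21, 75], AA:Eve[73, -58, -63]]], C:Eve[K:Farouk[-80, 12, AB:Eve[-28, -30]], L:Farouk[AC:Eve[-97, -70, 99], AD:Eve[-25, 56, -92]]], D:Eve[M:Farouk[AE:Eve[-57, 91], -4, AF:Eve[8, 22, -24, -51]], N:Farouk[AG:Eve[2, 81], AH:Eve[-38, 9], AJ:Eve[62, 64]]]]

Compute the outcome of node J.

73

Z (Eve): max(21, 75) = 75
AA (Eve): max(73, -58, -63) = 73
J (Farouk): min(75, 73) = 73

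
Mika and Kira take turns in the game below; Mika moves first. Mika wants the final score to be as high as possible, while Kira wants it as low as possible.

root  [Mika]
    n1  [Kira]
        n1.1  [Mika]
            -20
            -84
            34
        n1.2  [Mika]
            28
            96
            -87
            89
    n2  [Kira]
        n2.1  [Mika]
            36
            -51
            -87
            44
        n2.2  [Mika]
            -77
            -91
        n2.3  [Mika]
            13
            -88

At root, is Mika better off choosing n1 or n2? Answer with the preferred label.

n1.1 (Mika): max(-20, -84, 34) = 34
n1.2 (Mika): max(28, 96, -87, 89) = 96
n1 (Kira): min(34, 96) = 34
n2.1 (Mika): max(36, -51, -87, 44) = 44
n2.2 (Mika): max(-77, -91) = -77
n2.3 (Mika): max(13, -88) = 13
n2 (Kira): min(44, -77, 13) = -77
Mika prefers the higher value; n1=34, n2=-77. n1 is better since 34 > -77.

n1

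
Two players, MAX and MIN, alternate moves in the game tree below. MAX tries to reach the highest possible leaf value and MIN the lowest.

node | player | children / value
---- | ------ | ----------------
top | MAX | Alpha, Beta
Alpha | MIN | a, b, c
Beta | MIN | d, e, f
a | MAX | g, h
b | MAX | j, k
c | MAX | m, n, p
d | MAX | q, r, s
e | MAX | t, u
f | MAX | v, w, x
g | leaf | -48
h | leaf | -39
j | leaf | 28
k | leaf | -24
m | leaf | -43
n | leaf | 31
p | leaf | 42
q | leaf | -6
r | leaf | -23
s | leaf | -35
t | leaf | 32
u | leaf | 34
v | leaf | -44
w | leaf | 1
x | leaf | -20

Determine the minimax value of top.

a (MAX): max(-48, -39) = -39
b (MAX): max(28, -24) = 28
c (MAX): max(-43, 31, 42) = 42
Alpha (MIN): min(-39, 28, 42) = -39
d (MAX): max(-6, -23, -35) = -6
e (MAX): max(32, 34) = 34
f (MAX): max(-44, 1, -20) = 1
Beta (MIN): min(-6, 34, 1) = -6
top (MAX): max(-39, -6) = -6

-6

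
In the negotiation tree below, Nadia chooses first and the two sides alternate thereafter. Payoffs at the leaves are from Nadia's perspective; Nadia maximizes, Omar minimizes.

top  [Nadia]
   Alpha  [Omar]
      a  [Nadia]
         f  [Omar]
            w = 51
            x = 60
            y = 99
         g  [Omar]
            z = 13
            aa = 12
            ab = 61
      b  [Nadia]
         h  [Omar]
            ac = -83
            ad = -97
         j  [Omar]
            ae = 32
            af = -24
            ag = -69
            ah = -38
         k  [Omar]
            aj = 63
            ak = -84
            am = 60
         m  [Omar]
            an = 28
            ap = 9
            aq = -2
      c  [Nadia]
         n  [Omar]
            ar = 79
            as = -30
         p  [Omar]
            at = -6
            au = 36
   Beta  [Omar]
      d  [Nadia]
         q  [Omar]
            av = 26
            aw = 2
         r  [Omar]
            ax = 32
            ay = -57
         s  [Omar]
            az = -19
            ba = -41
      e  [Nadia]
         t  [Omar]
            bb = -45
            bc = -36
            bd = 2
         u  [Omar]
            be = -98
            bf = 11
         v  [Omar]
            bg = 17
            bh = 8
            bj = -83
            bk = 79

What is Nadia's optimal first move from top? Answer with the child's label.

f (Omar): min(51, 60, 99) = 51
g (Omar): min(13, 12, 61) = 12
a (Nadia): max(51, 12) = 51
h (Omar): min(-83, -97) = -97
j (Omar): min(32, -24, -69, -38) = -69
k (Omar): min(63, -84, 60) = -84
m (Omar): min(28, 9, -2) = -2
b (Nadia): max(-97, -69, -84, -2) = -2
n (Omar): min(79, -30) = -30
p (Omar): min(-6, 36) = -6
c (Nadia): max(-30, -6) = -6
Alpha (Omar): min(51, -2, -6) = -6
q (Omar): min(26, 2) = 2
r (Omar): min(32, -57) = -57
s (Omar): min(-19, -41) = -41
d (Nadia): max(2, -57, -41) = 2
t (Omar): min(-45, -36, 2) = -45
u (Omar): min(-98, 11) = -98
v (Omar): min(17, 8, -83, 79) = -83
e (Nadia): max(-45, -98, -83) = -45
Beta (Omar): min(2, -45) = -45
top (Nadia): max(-6, -45) = -6
Nadia at top wants the highest of {Alpha=-6, Beta=-45}, so chooses Alpha.

Alpha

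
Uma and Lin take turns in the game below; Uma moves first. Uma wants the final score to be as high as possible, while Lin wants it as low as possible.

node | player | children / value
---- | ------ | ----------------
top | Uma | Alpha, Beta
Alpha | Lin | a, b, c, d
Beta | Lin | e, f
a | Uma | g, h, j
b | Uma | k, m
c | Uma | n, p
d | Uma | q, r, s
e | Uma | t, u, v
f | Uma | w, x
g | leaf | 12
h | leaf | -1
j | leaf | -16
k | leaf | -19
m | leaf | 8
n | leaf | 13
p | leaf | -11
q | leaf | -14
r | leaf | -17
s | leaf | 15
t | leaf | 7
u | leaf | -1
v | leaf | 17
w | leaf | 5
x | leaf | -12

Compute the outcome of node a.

12

a (Uma): max(12, -1, -16) = 12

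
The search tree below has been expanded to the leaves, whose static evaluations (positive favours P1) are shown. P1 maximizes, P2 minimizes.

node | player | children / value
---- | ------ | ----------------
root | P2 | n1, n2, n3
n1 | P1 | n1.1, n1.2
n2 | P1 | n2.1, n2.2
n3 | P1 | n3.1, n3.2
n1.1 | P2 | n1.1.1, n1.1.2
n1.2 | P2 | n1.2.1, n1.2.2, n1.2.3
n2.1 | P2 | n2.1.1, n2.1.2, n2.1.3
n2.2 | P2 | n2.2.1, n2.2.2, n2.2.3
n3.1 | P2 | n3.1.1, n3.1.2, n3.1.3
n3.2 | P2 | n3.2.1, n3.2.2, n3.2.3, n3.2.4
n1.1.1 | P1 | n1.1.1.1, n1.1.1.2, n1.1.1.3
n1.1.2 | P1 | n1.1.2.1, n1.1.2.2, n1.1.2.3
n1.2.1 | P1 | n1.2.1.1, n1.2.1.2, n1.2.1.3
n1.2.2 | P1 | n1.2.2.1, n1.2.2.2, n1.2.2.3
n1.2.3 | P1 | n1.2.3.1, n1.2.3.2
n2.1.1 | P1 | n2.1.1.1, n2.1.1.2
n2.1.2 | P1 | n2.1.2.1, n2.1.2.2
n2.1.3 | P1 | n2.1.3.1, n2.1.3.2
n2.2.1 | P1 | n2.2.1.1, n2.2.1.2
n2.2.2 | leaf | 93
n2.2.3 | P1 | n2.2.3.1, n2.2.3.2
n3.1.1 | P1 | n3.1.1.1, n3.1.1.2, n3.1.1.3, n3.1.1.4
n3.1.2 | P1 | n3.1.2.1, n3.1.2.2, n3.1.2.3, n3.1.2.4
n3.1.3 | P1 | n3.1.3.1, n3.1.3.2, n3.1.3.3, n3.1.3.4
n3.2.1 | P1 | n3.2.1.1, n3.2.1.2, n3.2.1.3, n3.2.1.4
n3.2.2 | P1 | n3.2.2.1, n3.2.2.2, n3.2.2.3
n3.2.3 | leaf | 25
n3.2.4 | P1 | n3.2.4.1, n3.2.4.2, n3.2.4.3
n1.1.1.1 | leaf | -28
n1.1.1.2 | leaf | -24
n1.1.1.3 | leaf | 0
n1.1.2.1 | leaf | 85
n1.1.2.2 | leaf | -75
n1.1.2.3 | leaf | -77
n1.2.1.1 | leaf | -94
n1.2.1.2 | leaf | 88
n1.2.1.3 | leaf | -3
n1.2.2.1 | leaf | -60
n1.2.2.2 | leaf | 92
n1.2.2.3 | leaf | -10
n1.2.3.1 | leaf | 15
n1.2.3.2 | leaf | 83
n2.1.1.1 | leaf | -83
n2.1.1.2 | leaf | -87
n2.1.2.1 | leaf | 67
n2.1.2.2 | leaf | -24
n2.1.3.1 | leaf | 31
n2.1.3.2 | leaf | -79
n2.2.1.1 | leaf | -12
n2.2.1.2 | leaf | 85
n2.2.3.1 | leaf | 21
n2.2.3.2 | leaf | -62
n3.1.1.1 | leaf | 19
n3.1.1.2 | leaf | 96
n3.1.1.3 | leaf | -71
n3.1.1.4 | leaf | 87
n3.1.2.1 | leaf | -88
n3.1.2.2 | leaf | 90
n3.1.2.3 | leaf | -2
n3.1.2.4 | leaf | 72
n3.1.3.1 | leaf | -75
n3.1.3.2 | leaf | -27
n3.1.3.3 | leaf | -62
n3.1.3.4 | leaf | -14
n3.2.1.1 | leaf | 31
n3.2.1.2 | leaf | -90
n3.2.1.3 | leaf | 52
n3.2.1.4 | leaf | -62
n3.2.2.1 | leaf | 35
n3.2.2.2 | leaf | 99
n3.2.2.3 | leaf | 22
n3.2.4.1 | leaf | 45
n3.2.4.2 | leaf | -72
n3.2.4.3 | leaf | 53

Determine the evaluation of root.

21

n1.1.1 (P1): max(-28, -24, 0) = 0
n1.1.2 (P1): max(85, -75, -77) = 85
n1.1 (P2): min(0, 85) = 0
n1.2.1 (P1): max(-94, 88, -3) = 88
n1.2.2 (P1): max(-60, 92, -10) = 92
n1.2.3 (P1): max(15, 83) = 83
n1.2 (P2): min(88, 92, 83) = 83
n1 (P1): max(0, 83) = 83
n2.1.1 (P1): max(-83, -87) = -83
n2.1.2 (P1): max(67, -24) = 67
n2.1.3 (P1): max(31, -79) = 31
n2.1 (P2): min(-83, 67, 31) = -83
n2.2.1 (P1): max(-12, 85) = 85
n2.2.3 (P1): max(21, -62) = 21
n2.2 (P2): min(85, 93, 21) = 21
n2 (P1): max(-83, 21) = 21
n3.1.1 (P1): max(19, 96, -71, 87) = 96
n3.1.2 (P1): max(-88, 90, -2, 72) = 90
n3.1.3 (P1): max(-75, -27, -62, -14) = -14
n3.1 (P2): min(96, 90, -14) = -14
n3.2.1 (P1): max(31, -90, 52, -62) = 52
n3.2.2 (P1): max(35, 99, 22) = 99
n3.2.4 (P1): max(45, -72, 53) = 53
n3.2 (P2): min(52, 99, 25, 53) = 25
n3 (P1): max(-14, 25) = 25
root (P2): min(83, 21, 25) = 21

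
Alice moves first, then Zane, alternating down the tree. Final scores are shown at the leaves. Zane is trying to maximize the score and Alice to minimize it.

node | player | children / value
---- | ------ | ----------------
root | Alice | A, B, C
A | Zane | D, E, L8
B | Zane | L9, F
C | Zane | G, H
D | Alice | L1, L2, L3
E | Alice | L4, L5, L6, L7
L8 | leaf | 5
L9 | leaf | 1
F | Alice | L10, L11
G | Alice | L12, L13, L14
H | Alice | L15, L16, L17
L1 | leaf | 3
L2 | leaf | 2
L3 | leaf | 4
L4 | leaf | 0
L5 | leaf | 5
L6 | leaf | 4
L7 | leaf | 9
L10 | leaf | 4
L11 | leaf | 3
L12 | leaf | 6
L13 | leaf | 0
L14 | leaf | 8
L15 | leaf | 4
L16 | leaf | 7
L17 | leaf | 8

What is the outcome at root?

D (Alice): min(3, 2, 4) = 2
E (Alice): min(0, 5, 4, 9) = 0
A (Zane): max(2, 0, 5) = 5
F (Alice): min(4, 3) = 3
B (Zane): max(1, 3) = 3
G (Alice): min(6, 0, 8) = 0
H (Alice): min(4, 7, 8) = 4
C (Zane): max(0, 4) = 4
root (Alice): min(5, 3, 4) = 3

3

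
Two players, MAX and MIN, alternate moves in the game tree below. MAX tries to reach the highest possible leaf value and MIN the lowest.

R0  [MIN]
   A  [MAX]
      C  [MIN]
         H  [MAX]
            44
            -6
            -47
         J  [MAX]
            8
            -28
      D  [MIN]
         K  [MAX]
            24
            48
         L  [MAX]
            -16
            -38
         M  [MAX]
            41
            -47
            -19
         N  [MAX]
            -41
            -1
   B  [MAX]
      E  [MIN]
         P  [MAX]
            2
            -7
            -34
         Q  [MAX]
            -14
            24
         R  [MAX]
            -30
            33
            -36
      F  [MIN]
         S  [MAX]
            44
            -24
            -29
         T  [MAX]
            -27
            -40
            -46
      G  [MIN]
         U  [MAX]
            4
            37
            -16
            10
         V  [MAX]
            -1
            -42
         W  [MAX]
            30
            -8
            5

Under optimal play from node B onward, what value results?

2

P (MAX): max(2, -7, -34) = 2
Q (MAX): max(-14, 24) = 24
R (MAX): max(-30, 33, -36) = 33
E (MIN): min(2, 24, 33) = 2
S (MAX): max(44, -24, -29) = 44
T (MAX): max(-27, -40, -46) = -27
F (MIN): min(44, -27) = -27
U (MAX): max(4, 37, -16, 10) = 37
V (MAX): max(-1, -42) = -1
W (MAX): max(30, -8, 5) = 30
G (MIN): min(37, -1, 30) = -1
B (MAX): max(2, -27, -1) = 2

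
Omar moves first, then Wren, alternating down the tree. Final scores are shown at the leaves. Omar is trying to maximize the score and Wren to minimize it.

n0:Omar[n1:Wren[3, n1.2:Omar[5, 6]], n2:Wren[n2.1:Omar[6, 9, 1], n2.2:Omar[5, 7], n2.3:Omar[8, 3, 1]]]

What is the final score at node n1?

n1.2 (Omar): max(5, 6) = 6
n1 (Wren): min(3, 6) = 3

3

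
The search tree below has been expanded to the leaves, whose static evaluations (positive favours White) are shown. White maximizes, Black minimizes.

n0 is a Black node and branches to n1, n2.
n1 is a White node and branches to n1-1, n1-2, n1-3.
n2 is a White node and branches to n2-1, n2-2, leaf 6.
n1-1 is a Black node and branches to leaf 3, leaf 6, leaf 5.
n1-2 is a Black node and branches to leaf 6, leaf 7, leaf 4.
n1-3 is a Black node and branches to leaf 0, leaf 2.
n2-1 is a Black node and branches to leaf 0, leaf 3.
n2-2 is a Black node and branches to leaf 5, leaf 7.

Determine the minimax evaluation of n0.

n1-1 (Black): min(3, 6, 5) = 3
n1-2 (Black): min(6, 7, 4) = 4
n1-3 (Black): min(0, 2) = 0
n1 (White): max(3, 4, 0) = 4
n2-1 (Black): min(0, 3) = 0
n2-2 (Black): min(5, 7) = 5
n2 (White): max(0, 5, 6) = 6
n0 (Black): min(4, 6) = 4

4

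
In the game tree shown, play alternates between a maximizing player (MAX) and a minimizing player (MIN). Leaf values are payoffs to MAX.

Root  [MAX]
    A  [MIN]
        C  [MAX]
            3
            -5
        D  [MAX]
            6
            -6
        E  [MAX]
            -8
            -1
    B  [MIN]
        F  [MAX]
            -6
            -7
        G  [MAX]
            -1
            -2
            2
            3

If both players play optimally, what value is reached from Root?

-1

C (MAX): max(3, -5) = 3
D (MAX): max(6, -6) = 6
E (MAX): max(-8, -1) = -1
A (MIN): min(3, 6, -1) = -1
F (MAX): max(-6, -7) = -6
G (MAX): max(-1, -2, 2, 3) = 3
B (MIN): min(-6, 3) = -6
Root (MAX): max(-1, -6) = -1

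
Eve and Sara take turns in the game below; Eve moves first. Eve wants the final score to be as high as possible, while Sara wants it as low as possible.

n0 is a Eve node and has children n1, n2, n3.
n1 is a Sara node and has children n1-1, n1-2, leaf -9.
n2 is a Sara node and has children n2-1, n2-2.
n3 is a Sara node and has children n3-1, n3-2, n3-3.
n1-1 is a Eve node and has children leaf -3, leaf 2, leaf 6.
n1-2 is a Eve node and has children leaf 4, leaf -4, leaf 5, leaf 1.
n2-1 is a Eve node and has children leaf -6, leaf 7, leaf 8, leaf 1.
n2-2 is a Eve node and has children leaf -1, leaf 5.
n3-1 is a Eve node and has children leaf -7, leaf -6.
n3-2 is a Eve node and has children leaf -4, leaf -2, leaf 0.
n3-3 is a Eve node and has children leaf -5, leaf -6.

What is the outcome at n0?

n1-1 (Eve): max(-3, 2, 6) = 6
n1-2 (Eve): max(4, -4, 5, 1) = 5
n1 (Sara): min(6, 5, -9) = -9
n2-1 (Eve): max(-6, 7, 8, 1) = 8
n2-2 (Eve): max(-1, 5) = 5
n2 (Sara): min(8, 5) = 5
n3-1 (Eve): max(-7, -6) = -6
n3-2 (Eve): max(-4, -2, 0) = 0
n3-3 (Eve): max(-5, -6) = -5
n3 (Sara): min(-6, 0, -5) = -6
n0 (Eve): max(-9, 5, -6) = 5

5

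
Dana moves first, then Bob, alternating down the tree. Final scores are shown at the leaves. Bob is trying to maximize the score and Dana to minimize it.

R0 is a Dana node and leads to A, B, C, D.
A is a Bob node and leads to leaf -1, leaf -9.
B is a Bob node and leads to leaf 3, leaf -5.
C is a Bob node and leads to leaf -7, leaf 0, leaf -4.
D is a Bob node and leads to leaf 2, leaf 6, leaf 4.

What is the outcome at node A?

-1

A (Bob): max(-1, -9) = -1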